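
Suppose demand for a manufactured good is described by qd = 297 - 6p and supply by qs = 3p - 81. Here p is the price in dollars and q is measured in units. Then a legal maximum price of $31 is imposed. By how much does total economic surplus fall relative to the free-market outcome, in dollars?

272.25

In a free market, 297 - 6p = 3p - 81 gives the equilibrium p* = 42, q* = 45.
The ceiling of 31 is below the equilibrium price 42, so it binds.
At p = 31: qd = 297 - 6·31 = 111 and qs = 3·31 - 81 = 12.
Quantity traded falls to 12. At q = 12 the demand price is (297 - 12)/6 = 47.5 and the supply price is (81 + 12)/3 = 31.
Deadweight loss = ½ · (47.5 - 31) · (45 - 12) = ½ · 16.5 · 33 = 272.25.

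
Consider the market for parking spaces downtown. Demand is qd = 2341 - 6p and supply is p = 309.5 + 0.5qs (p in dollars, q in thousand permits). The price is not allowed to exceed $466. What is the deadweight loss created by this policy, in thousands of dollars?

Rearranging supply gives qs = 2p - 619. Without the control the market clears where 2341 - 6p = 2p - 619, i.e. p* = 370 and q* = 121.
Since 466 is above p* = 370, the ceiling does not bind and the free-market outcome prevails.
Since the control does not bind, no trades are prevented and deadweight loss is zero.

0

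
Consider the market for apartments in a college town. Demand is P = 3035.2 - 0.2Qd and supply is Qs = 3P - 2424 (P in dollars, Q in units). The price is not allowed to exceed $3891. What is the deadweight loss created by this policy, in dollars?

Rearranging demand gives Qd = 15176 - 5P. Setting quantity demanded equal to quantity supplied, 15176 - 5P = 3P - 2424, gives P* = 2200 and Q* = 4176.
Since 3891 is above P* = 2200, the ceiling does not bind and the free-market outcome prevails.
Since the control does not bind, no trades are prevented and deadweight loss is zero.

0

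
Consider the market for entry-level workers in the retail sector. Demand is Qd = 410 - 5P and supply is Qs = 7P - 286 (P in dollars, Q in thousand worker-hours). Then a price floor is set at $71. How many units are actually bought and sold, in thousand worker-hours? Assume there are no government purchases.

55

In a free market, 410 - 5P = 7P - 286 gives the equilibrium P* = 58, Q* = 120.
The floor of 71 is above the equilibrium price 58, so it binds.
At P = 71: Qd = 410 - 5·71 = 55 and Qs = 7·71 - 286 = 211.
The quantity actually transacted is the short side, demand: 55.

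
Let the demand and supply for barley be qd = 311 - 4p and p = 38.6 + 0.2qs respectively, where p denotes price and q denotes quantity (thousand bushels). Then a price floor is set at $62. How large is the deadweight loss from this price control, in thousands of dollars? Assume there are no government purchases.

Rearranging supply gives qs = 5p - 193. In a free market, 311 - 4p = 5p - 193 gives the equilibrium p* = 56, q* = 87.
Because the floor (62) lies above the market-clearing price, it is binding.
At p = 62: qd = 311 - 4·62 = 63 and qs = 5·62 - 193 = 117.
Quantity traded falls to 63. At q = 63 the demand price is (311 - 63)/4 = 62 and the supply price is (193 + 63)/5 = 51.2.
Deadweight loss = ½ · (62 - 51.2) · (87 - 63) = ½ · 10.8 · 24 = 129.6.

129.6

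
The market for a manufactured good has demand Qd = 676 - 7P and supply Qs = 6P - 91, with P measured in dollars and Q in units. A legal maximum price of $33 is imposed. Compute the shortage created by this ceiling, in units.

338

In a free market, 676 - 7P = 6P - 91 gives the equilibrium P* = 59, Q* = 263.
Because the ceiling (33) lies below the market-clearing price, it is binding.
At P = 33: Qd = 676 - 7·33 = 445 and Qs = 6·33 - 91 = 107.
Shortage = Qd - Qs = 445 - 107 = 338.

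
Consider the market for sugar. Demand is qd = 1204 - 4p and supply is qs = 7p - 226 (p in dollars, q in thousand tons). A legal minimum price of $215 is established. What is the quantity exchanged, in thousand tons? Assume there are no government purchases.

344

Setting quantity demanded equal to quantity supplied, 1204 - 4p = 7p - 226, gives p* = 130 and q* = 684.
Since 215 > 130, the floor is binding.
At p = 215: qd = 1204 - 4·215 = 344 and qs = 7·215 - 226 = 1279.
The quantity actually transacted is the short side, demand: 344.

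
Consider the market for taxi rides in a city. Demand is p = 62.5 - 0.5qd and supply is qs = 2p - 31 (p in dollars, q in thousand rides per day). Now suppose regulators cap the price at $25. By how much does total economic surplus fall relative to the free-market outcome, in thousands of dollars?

392

Rearranging demand gives qd = 125 - 2p. Equilibrium: 125 - 2p = 2p - 31, so 156 = 4p and p* = 39, q* = 47.
Since 25 < 39, the ceiling is binding.
At p = 25: qd = 125 - 2·25 = 75 and qs = 2·25 - 31 = 19.
Quantity traded falls to 19. At q = 19 the demand price is (125 - 19)/2 = 53 and the supply price is (31 + 19)/2 = 25.
Deadweight loss = ½ · (53 - 25) · (47 - 19) = ½ · 28 · 28 = 392.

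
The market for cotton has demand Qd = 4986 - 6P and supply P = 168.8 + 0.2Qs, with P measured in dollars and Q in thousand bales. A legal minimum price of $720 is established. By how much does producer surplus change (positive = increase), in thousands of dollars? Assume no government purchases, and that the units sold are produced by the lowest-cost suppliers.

-3420

Rearranging supply gives Qs = 5P - 844. Without the control the market clears where 4986 - 6P = 5P - 844, i.e. P* = 530 and Q* = 1806.
Since 720 > 530, the floor is binding.
At P = 720: Qd = 4986 - 6·720 = 666 and Qs = 5·720 - 844 = 2756.
Producer surplus without the control is ½ · (530 - 168.8) · 1806 = 326163.6.
With the floor, 666 units are sold at 720. The supply price at Q = 666 is 302, so PS = ½ · [(720 - 168.8) + (720 - 302)] · 666 = 322743.6.
Change in producer surplus = 322743.6 - 326163.6 = -3420.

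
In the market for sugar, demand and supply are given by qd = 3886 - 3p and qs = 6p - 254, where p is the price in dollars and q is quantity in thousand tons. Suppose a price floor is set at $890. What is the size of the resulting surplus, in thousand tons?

Setting quantity demanded equal to quantity supplied, 3886 - 3p = 6p - 254, gives p* = 460 and q* = 2506.
Because the floor (890) lies above the market-clearing price, it is binding.
At p = 890: qd = 3886 - 3·890 = 1216 and qs = 6·890 - 254 = 5086.
Surplus = qs - qd = 5086 - 1216 = 3870.

3870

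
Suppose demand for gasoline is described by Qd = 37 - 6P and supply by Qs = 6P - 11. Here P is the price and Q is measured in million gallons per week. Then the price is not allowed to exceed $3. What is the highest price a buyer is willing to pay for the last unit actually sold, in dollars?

Setting quantity demanded equal to quantity supplied, 37 - 6P = 6P - 11, gives P* = 4 and Q* = 13.
Because the ceiling (3) lies below the market-clearing price, it is binding.
At P = 3: Qd = 37 - 6·3 = 19 and Qs = 6·3 - 11 = 7.
Only 7 units reach the market. On the demand curve, the marginal buyer's willingness to pay at Q = 7 is (37 - 7)/6 = 5.

5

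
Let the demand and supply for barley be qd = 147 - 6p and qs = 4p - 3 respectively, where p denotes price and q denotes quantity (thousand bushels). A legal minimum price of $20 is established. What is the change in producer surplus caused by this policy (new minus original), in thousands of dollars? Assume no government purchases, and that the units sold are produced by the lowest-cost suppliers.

Equilibrium: 147 - 6p = 4p - 3, so 150 = 10p and p* = 15, q* = 57.
Since 20 > 15, the floor is binding.
At p = 20: qd = 147 - 6·20 = 27 and qs = 4·20 - 3 = 77.
Producer surplus without the control is ½ · (15 - 0.75) · 57 = 406.125.
With the floor, 27 units are sold at 20. The supply price at q = 27 is 7.5, so PS = ½ · [(20 - 0.75) + (20 - 7.5)] · 27 = 428.625.
Change in producer surplus = 428.625 - 406.125 = 22.5.

22.5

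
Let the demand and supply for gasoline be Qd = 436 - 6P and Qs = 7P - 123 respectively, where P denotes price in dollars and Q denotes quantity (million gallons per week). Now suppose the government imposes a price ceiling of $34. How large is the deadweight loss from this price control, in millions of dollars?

Equilibrium: 436 - 6P = 7P - 123, so 559 = 13P and P* = 43, Q* = 178.
The ceiling of 34 is below the equilibrium price 43, so it binds.
At P = 34: Qd = 436 - 6·34 = 232 and Qs = 7·34 - 123 = 115.
Quantity traded falls to 115. At Q = 115 the demand price is (436 - 115)/6 = 53.5 and the supply price is (123 + 115)/7 = 34.
Deadweight loss = ½ · (53.5 - 34) · (178 - 115) = ½ · 19.5 · 63 = 614.25.

614.25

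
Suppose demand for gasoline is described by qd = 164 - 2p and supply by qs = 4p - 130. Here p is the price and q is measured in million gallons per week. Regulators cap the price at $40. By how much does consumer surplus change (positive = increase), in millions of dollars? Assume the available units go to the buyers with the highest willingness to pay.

-54

Equilibrium: 164 - 2p = 4p - 130, so 294 = 6p and p* = 49, q* = 66.
Because the ceiling (40) lies below the market-clearing price, it is binding.
At p = 40: qd = 164 - 2·40 = 84 and qs = 4·40 - 130 = 30.
Consumer surplus without the control is ½ · (82 - 49) · 66 = 1089.
With the ceiling, 30 units are sold at 40 (assume they go to the highest-value buyers). The demand price at q = 30 is 67, so CS = ½ · [(82 - 40) + (67 - 40)] · 30 = 1035.
Change in consumer surplus = 1035 - 1089 = -54.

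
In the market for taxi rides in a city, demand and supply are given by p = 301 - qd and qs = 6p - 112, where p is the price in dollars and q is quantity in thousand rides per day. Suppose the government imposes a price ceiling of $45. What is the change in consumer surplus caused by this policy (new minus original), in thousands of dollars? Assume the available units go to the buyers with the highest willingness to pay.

Rearranging demand gives qd = 301 - p. Setting quantity demanded equal to quantity supplied, 301 - p = 6p - 112, gives p* = 59 and q* = 242.
The ceiling of 45 is below the equilibrium price 59, so it binds.
At p = 45: qd = 301 - 45 = 256 and qs = 6·45 - 112 = 158.
Consumer surplus without the control is ½ · (301 - 59) · 242 = 29282.
With the ceiling, 158 units are sold at 45 (assume they go to the highest-value buyers). The demand price at q = 158 is 143, so CS = ½ · [(301 - 45) + (143 - 45)] · 158 = 27966.
Change in consumer surplus = 27966 - 29282 = -1316.

-1316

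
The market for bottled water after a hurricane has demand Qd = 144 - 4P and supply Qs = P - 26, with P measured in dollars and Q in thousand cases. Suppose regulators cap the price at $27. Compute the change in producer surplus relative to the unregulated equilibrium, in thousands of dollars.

Without the control the market clears where 144 - 4P = P - 26, i.e. P* = 34 and Q* = 8.
The ceiling of 27 is below the equilibrium price 34, so it binds.
At P = 27: Qd = 144 - 4·27 = 36 and Qs = 27 - 26 = 1.
Producer surplus without the control is ½ · (34 - 26) · 8 = 32.
With the ceiling, producers sell 1 units at 27, so PS = ½ · (27 - 26) · 1 = 0.5.
Change in producer surplus = 0.5 - 32 = -31.5.

-31.5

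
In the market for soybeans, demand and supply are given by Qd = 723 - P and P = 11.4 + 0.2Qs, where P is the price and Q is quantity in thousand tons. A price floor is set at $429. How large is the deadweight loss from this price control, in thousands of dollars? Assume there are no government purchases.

Rearranging supply gives Qs = 5P - 57. Equilibrium: 723 - P = 5P - 57, so 780 = 6P and P* = 130, Q* = 593.
Since 429 > 130, the floor is binding.
At P = 429: Qd = 723 - 429 = 294 and Qs = 5·429 - 57 = 2088.
Quantity traded falls to 294. At Q = 294 the demand price is 723 - 294 = 429 and the supply price is (57 + 294)/5 = 70.2.
Deadweight loss = ½ · (429 - 70.2) · (593 - 294) = ½ · 358.8 · 299 = 53640.6.

53640.6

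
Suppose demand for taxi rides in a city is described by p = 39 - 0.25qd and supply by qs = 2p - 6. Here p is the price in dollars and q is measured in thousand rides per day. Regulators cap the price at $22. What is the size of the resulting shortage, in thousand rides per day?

Rearranging demand gives qd = 156 - 4p. Setting quantity demanded equal to quantity supplied, 156 - 4p = 2p - 6, gives p* = 27 and q* = 48.
Since 22 < 27, the ceiling is binding.
At p = 22: qd = 156 - 4·22 = 68 and qs = 2·22 - 6 = 38.
Shortage = qd - qs = 68 - 38 = 30.

30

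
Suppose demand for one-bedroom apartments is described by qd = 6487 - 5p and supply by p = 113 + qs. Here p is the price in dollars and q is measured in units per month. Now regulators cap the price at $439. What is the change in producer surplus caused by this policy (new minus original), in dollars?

Rearranging supply gives qs = p - 113. Without the control the market clears where 6487 - 5p = p - 113, i.e. p* = 1100 and q* = 987.
Because the ceiling (439) lies below the market-clearing price, it is binding.
At p = 439: qd = 6487 - 5·439 = 4292 and qs = 439 - 113 = 326.
Producer surplus without the control is ½ · (1100 - 113) · 987 = 487084.5.
With the ceiling, producers sell 326 units at 439, so PS = ½ · (439 - 113) · 326 = 53138.
Change in producer surplus = 53138 - 487084.5 = -433946.5.

-433946.5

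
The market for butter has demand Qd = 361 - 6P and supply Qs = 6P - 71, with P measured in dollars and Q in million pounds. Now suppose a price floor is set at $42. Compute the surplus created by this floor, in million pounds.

Setting quantity demanded equal to quantity supplied, 361 - 6P = 6P - 71, gives P* = 36 and Q* = 145.
Because the floor (42) lies above the market-clearing price, it is binding.
At P = 42: Qd = 361 - 6·42 = 109 and Qs = 6·42 - 71 = 181.
Surplus = Qs - Qd = 181 - 109 = 72.

72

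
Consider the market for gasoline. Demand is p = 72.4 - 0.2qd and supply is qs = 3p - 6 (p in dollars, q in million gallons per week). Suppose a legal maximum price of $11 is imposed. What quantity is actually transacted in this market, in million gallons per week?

Rearranging demand gives qd = 362 - 5p. Setting quantity demanded equal to quantity supplied, 362 - 5p = 3p - 6, gives p* = 46 and q* = 132.
Because the ceiling (11) lies below the market-clearing price, it is binding.
At p = 11: qd = 362 - 5·11 = 307 and qs = 3·11 - 6 = 27.
The quantity actually transacted is the short side, supply: 27.

27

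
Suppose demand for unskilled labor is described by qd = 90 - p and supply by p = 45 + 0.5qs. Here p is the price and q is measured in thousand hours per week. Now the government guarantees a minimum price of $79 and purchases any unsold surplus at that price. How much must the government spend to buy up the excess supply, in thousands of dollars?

4503

Rearranging supply gives qs = 2p - 90. In a free market, 90 - p = 2p - 90 gives the equilibrium p* = 60, q* = 30.
The floor of 79 is above the equilibrium price 60, so it binds.
At p = 79: qd = 90 - 79 = 11 and qs = 2·79 - 90 = 68.
Surplus = qs - qd = 57.
Government expenditure = surplus × support price = 57 × 79 = 4503.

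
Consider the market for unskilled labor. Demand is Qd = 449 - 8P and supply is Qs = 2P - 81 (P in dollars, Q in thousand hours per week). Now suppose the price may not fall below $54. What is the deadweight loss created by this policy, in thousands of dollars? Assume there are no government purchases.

20

Equilibrium: 449 - 8P = 2P - 81, so 530 = 10P and P* = 53, Q* = 25.
Because the floor (54) lies above the market-clearing price, it is binding.
At P = 54: Qd = 449 - 8·54 = 17 and Qs = 2·54 - 81 = 27.
Quantity traded falls to 17. At Q = 17 the demand price is (449 - 17)/8 = 54 and the supply price is (81 + 17)/2 = 49.
Deadweight loss = ½ · (54 - 49) · (25 - 17) = ½ · 5 · 8 = 20.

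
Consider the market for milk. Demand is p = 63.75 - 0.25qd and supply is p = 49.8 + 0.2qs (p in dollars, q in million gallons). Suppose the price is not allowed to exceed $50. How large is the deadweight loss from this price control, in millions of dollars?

202.5

Rearranging demand gives qd = 255 - 4p; rearranging supply gives qs = 5p - 249. In a free market, 255 - 4p = 5p - 249 gives the equilibrium p* = 56, q* = 31.
The ceiling of 50 is below the equilibrium price 56, so it binds.
At p = 50: qd = 255 - 4·50 = 55 and qs = 5·50 - 249 = 1.
Quantity traded falls to 1. At q = 1 the demand price is (255 - 1)/4 = 63.5 and the supply price is (249 + 1)/5 = 50.
Deadweight loss = ½ · (63.5 - 50) · (31 - 1) = ½ · 13.5 · 30 = 202.5.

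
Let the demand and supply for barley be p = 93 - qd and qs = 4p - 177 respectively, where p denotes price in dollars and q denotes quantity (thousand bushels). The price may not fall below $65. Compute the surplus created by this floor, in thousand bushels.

Rearranging demand gives qd = 93 - p. In a free market, 93 - p = 4p - 177 gives the equilibrium p* = 54, q* = 39.
Because the floor (65) lies above the market-clearing price, it is binding.
At p = 65: qd = 93 - 65 = 28 and qs = 4·65 - 177 = 83.
Surplus = qs - qd = 83 - 28 = 55.

55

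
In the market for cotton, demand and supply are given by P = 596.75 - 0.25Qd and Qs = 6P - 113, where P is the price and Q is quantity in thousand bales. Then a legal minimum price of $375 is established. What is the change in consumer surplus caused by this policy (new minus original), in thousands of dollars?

Rearranging demand gives Qd = 2387 - 4P. Equilibrium: 2387 - 4P = 6P - 113, so 2500 = 10P and P* = 250, Q* = 1387.
Because the floor (375) lies above the market-clearing price, it is binding.
At P = 375: Qd = 2387 - 4·375 = 887 and Qs = 6·375 - 113 = 2137.
Consumer surplus without the control is ½ · (596.75 - 250) · 1387 = 240471.125.
With the floor, consumers buy 887 units at 375, so CS = ½ · (596.75 - 375) · 887 = 98346.125.
Change in consumer surplus = 98346.125 - 240471.125 = -142125.

-142125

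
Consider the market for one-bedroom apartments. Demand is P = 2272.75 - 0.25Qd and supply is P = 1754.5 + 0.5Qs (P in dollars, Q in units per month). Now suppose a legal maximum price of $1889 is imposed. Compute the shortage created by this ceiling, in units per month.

1266

Rearranging demand gives Qd = 9091 - 4P; rearranging supply gives Qs = 2P - 3509. In a free market, 9091 - 4P = 2P - 3509 gives the equilibrium P* = 2100, Q* = 691.
Because the ceiling (1889) lies below the market-clearing price, it is binding.
At P = 1889: Qd = 9091 - 4·1889 = 1535 and Qs = 2·1889 - 3509 = 269.
Shortage = Qd - Qs = 1535 - 269 = 1266.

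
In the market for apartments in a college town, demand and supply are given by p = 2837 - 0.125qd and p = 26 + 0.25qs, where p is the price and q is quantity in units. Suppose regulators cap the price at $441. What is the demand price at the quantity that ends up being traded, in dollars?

Rearranging demand gives qd = 22696 - 8p; rearranging supply gives qs = 4p - 104. Setting quantity demanded equal to quantity supplied, 22696 - 8p = 4p - 104, gives p* = 1900 and q* = 7496.
Because the ceiling (441) lies below the market-clearing price, it is binding.
At p = 441: qd = 22696 - 8·441 = 19168 and qs = 4·441 - 104 = 1660.
Only 1660 units reach the market. On the demand curve, the marginal buyer's willingness to pay at q = 1660 is (22696 - 1660)/8 = 2629.5.

2629.5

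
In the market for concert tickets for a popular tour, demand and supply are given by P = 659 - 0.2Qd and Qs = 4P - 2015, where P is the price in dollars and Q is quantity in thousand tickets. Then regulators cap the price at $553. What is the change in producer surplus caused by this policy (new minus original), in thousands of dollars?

-10027

Rearranging demand gives Qd = 3295 - 5P. In a free market, 3295 - 5P = 4P - 2015 gives the equilibrium P* = 590, Q* = 345.
The ceiling of 553 is below the equilibrium price 590, so it binds.
At P = 553: Qd = 3295 - 5·553 = 530 and Qs = 4·553 - 2015 = 197.
Producer surplus without the control is ½ · (590 - 503.75) · 345 = 14878.125.
With the ceiling, producers sell 197 units at 553, so PS = ½ · (553 - 503.75) · 197 = 4851.125.
Change in producer surplus = 4851.125 - 14878.125 = -10027.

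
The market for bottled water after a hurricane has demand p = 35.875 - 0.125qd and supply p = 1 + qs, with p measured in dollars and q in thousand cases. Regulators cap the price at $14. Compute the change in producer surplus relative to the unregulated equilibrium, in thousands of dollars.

Rearranging demand gives qd = 287 - 8p; rearranging supply gives qs = p - 1. Setting quantity demanded equal to quantity supplied, 287 - 8p = p - 1, gives p* = 32 and q* = 31.
Since 14 < 32, the ceiling is binding.
At p = 14: qd = 287 - 8·14 = 175 and qs = 14 - 1 = 13.
Producer surplus without the control is ½ · (32 - 1) · 31 = 480.5.
With the ceiling, producers sell 13 units at 14, so PS = ½ · (14 - 1) · 13 = 84.5.
Change in producer surplus = 84.5 - 480.5 = -396.

-396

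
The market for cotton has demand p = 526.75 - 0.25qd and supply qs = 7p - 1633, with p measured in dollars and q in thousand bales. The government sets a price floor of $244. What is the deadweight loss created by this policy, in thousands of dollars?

0

Rearranging demand gives qd = 2107 - 4p. Without the control the market clears where 2107 - 4p = 7p - 1633, i.e. p* = 340 and q* = 747.
Since 244 is below p* = 340, the floor does not bind and the free-market outcome prevails.
Since the control does not bind, no trades are prevented and deadweight loss is zero.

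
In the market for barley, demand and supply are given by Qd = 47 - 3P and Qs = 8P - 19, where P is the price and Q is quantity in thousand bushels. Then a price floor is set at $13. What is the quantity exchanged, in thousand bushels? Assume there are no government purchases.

Without the control the market clears where 47 - 3P = 8P - 19, i.e. P* = 6 and Q* = 29.
Because the floor (13) lies above the market-clearing price, it is binding.
At P = 13: Qd = 47 - 3·13 = 8 and Qs = 8·13 - 19 = 85.
The quantity actually transacted is the short side, demand: 8.

8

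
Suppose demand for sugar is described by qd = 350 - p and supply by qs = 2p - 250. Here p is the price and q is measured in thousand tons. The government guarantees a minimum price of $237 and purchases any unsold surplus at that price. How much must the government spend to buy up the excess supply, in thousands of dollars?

Setting quantity demanded equal to quantity supplied, 350 - p = 2p - 250, gives p* = 200 and q* = 150.
Since 237 > 200, the floor is binding.
At p = 237: qd = 350 - 237 = 113 and qs = 2·237 - 250 = 224.
Surplus = qs - qd = 111.
Government expenditure = surplus × support price = 111 × 237 = 26307.

26307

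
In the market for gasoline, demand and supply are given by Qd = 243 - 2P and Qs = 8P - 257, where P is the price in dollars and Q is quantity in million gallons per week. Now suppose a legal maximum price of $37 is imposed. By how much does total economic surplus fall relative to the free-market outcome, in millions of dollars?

3380

In a free market, 243 - 2P = 8P - 257 gives the equilibrium P* = 50, Q* = 143.
Since 37 < 50, the ceiling is binding.
At P = 37: Qd = 243 - 2·37 = 169 and Qs = 8·37 - 257 = 39.
Quantity traded falls to 39. At Q = 39 the demand price is (243 - 39)/2 = 102 and the supply price is (257 + 39)/8 = 37.
Deadweight loss = ½ · (102 - 37) · (143 - 39) = ½ · 65 · 104 = 3380.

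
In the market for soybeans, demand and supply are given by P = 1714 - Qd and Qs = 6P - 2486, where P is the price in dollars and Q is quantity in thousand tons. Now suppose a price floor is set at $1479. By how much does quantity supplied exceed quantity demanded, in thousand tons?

Rearranging demand gives Qd = 1714 - P. Setting quantity demanded equal to quantity supplied, 1714 - P = 6P - 2486, gives P* = 600 and Q* = 1114.
Since 1479 > 600, the floor is binding.
At P = 1479: Qd = 1714 - 1479 = 235 and Qs = 6·1479 - 2486 = 6388.
Surplus = Qs - Qd = 6388 - 235 = 6153.

6153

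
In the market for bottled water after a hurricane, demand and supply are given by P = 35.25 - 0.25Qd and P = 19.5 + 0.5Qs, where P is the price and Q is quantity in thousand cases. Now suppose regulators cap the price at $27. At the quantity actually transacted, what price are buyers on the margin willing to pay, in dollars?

31.5

Rearranging demand gives Qd = 141 - 4P; rearranging supply gives Qs = 2P - 39. In a free market, 141 - 4P = 2P - 39 gives the equilibrium P* = 30, Q* = 21.
Since 27 < 30, the ceiling is binding.
At P = 27: Qd = 141 - 4·27 = 33 and Qs = 2·27 - 39 = 15.
Only 15 units reach the market. On the demand curve, the marginal buyer's willingness to pay at Q = 15 is (141 - 15)/4 = 31.5.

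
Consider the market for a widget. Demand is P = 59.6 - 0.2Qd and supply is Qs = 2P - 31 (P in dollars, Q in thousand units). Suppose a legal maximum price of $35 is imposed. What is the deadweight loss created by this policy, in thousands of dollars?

201.6

Rearranging demand gives Qd = 298 - 5P. Without the control the market clears where 298 - 5P = 2P - 31, i.e. P* = 47 and Q* = 63.
Because the ceiling (35) lies below the market-clearing price, it is binding.
At P = 35: Qd = 298 - 5·35 = 123 and Qs = 2·35 - 31 = 39.
Quantity traded falls to 39. At Q = 39 the demand price is (298 - 39)/5 = 51.8 and the supply price is (31 + 39)/2 = 35.
Deadweight loss = ½ · (51.8 - 35) · (63 - 39) = ½ · 16.8 · 24 = 201.6.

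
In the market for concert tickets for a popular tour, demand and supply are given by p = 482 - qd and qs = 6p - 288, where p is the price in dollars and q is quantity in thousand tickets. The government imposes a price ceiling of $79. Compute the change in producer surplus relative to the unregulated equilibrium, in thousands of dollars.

-8649

Rearranging demand gives qd = 482 - p. Equilibrium: 482 - p = 6p - 288, so 770 = 7p and p* = 110, q* = 372.
The ceiling of 79 is below the equilibrium price 110, so it binds.
At p = 79: qd = 482 - 79 = 403 and qs = 6·79 - 288 = 186.
Producer surplus without the control is ½ · (110 - 48) · 372 = 11532.
With the ceiling, producers sell 186 units at 79, so PS = ½ · (79 - 48) · 186 = 2883.
Change in producer surplus = 2883 - 11532 = -8649.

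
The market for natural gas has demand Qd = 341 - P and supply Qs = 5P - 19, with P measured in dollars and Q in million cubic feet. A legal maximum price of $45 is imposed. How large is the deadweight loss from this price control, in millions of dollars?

Without the control the market clears where 341 - P = 5P - 19, i.e. P* = 60 and Q* = 281.
Since 45 < 60, the ceiling is binding.
At P = 45: Qd = 341 - 45 = 296 and Qs = 5·45 - 19 = 206.
Quantity traded falls to 206. At Q = 206 the demand price is 341 - 206 = 135 and the supply price is (19 + 206)/5 = 45.
Deadweight loss = ½ · (135 - 45) · (281 - 206) = ½ · 90 · 75 = 3375.

3375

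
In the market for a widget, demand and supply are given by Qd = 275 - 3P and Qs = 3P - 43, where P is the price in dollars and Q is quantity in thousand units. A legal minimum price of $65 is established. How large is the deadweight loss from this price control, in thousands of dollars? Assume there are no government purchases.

Without the control the market clears where 275 - 3P = 3P - 43, i.e. P* = 53 and Q* = 116.
The floor of 65 is above the equilibrium price 53, so it binds.
At P = 65: Qd = 275 - 3·65 = 80 and Qs = 3·65 - 43 = 152.
Quantity traded falls to 80. At Q = 80 the demand price is (275 - 80)/3 = 65 and the supply price is (43 + 80)/3 = 41.
Deadweight loss = ½ · (65 - 41) · (116 - 80) = ½ · 24 · 36 = 432.

432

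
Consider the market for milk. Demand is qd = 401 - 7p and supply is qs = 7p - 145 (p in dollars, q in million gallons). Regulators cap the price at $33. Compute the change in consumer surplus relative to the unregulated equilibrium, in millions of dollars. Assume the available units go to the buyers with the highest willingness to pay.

390

Without the control the market clears where 401 - 7p = 7p - 145, i.e. p* = 39 and q* = 128.
Because the ceiling (33) lies below the market-clearing price, it is binding.
At p = 33: qd = 401 - 7·33 = 170 and qs = 7·33 - 145 = 86.
Consumer surplus without the control is ½ · (401/7 - 39) · 128 = 8192/7.
With the ceiling, 86 units are sold at 33 (assume they go to the highest-value buyers). The demand price at q = 86 is 45, so CS = ½ · [(401/7 - 33) + (45 - 33)] · 86 = 10922/7.
Change in consumer surplus = 10922/7 - 8192/7 = 390.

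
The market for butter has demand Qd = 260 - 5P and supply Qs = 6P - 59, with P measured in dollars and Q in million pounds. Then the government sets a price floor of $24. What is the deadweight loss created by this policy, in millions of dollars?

Setting quantity demanded equal to quantity supplied, 260 - 5P = 6P - 59, gives P* = 29 and Q* = 115.
The floor of 24 is below the equilibrium price 29, so it is not binding; the market clears at P* = 29, Q* = 115.
Since the control does not bind, no trades are prevented and deadweight loss is zero.

0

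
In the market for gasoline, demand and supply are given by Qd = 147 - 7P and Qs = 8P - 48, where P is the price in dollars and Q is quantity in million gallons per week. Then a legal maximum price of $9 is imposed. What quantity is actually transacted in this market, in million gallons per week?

Setting quantity demanded equal to quantity supplied, 147 - 7P = 8P - 48, gives P* = 13 and Q* = 56.
Because the ceiling (9) lies below the market-clearing price, it is binding.
At P = 9: Qd = 147 - 7·9 = 84 and Qs = 8·9 - 48 = 24.
The quantity actually transacted is the short side, supply: 24.

24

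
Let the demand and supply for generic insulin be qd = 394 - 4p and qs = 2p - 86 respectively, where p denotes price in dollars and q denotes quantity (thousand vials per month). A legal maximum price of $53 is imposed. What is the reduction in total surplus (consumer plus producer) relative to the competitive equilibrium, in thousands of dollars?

1093.5

Setting quantity demanded equal to quantity supplied, 394 - 4p = 2p - 86, gives p* = 80 and q* = 74.
Because the ceiling (53) lies below the market-clearing price, it is binding.
At p = 53: qd = 394 - 4·53 = 182 and qs = 2·53 - 86 = 20.
Quantity traded falls to 20. At q = 20 the demand price is (394 - 20)/4 = 93.5 and the supply price is (86 + 20)/2 = 53.
Deadweight loss = ½ · (93.5 - 53) · (74 - 20) = ½ · 40.5 · 54 = 1093.5.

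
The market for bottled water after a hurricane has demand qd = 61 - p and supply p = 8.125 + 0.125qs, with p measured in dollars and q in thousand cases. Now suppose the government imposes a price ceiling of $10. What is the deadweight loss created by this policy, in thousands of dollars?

Rearranging supply gives qs = 8p - 65. In a free market, 61 - p = 8p - 65 gives the equilibrium p* = 14, q* = 47.
Because the ceiling (10) lies below the market-clearing price, it is binding.
At p = 10: qd = 61 - 10 = 51 and qs = 8·10 - 65 = 15.
Quantity traded falls to 15. At q = 15 the demand price is 61 - 15 = 46 and the supply price is (65 + 15)/8 = 10.
Deadweight loss = ½ · (46 - 10) · (47 - 15) = ½ · 36 · 32 = 576.

576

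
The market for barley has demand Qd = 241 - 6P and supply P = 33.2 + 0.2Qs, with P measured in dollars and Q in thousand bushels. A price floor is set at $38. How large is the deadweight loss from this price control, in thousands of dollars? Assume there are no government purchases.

Rearranging supply gives Qs = 5P - 166. In a free market, 241 - 6P = 5P - 166 gives the equilibrium P* = 37, Q* = 19.
Because the floor (38) lies above the market-clearing price, it is binding.
At P = 38: Qd = 241 - 6·38 = 13 and Qs = 5·38 - 166 = 24.
Quantity traded falls to 13. At Q = 13 the demand price is (241 - 13)/6 = 38 and the supply price is (166 + 13)/5 = 35.8.
Deadweight loss = ½ · (38 - 35.8) · (19 - 13) = ½ · 2.2 · 6 = 6.6.

6.6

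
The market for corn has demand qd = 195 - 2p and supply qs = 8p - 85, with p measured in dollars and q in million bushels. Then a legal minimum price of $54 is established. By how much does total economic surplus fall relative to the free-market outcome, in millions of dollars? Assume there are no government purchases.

Without the control the market clears where 195 - 2p = 8p - 85, i.e. p* = 28 and q* = 139.
The floor of 54 is above the equilibrium price 28, so it binds.
At p = 54: qd = 195 - 2·54 = 87 and qs = 8·54 - 85 = 347.
Quantity traded falls to 87. At q = 87 the demand price is (195 - 87)/2 = 54 and the supply price is (85 + 87)/8 = 21.5.
Deadweight loss = ½ · (54 - 21.5) · (139 - 87) = ½ · 32.5 · 52 = 845.

845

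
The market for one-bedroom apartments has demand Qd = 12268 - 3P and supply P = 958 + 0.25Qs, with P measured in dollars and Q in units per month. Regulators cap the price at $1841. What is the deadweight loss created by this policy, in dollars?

983178

Rearranging supply gives Qs = 4P - 3832. Without the control the market clears where 12268 - 3P = 4P - 3832, i.e. P* = 2300 and Q* = 5368.
Since 1841 < 2300, the ceiling is binding.
At P = 1841: Qd = 12268 - 3·1841 = 6745 and Qs = 4·1841 - 3832 = 3532.
Quantity traded falls to 3532. At Q = 3532 the demand price is (12268 - 3532)/3 = 2912 and the supply price is (3832 + 3532)/4 = 1841.
Deadweight loss = ½ · (2912 - 1841) · (5368 - 3532) = ½ · 1071 · 1836 = 983178.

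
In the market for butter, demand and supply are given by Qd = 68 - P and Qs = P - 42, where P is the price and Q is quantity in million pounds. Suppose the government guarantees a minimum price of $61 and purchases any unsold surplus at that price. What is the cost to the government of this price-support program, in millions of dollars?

Equilibrium: 68 - P = P - 42, so 110 = 2P and P* = 55, Q* = 13.
Since 61 > 55, the floor is binding.
At P = 61: Qd = 68 - 61 = 7 and Qs = 61 - 42 = 19.
Surplus = Qs - Qd = 12.
Government expenditure = surplus × support price = 12 × 61 = 732.

732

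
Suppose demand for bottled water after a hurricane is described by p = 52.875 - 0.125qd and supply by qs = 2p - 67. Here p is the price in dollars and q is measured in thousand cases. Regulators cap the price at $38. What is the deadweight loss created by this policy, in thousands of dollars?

Rearranging demand gives qd = 423 - 8p. Equilibrium: 423 - 8p = 2p - 67, so 490 = 10p and p* = 49, q* = 31.
Because the ceiling (38) lies below the market-clearing price, it is binding.
At p = 38: qd = 423 - 8·38 = 119 and qs = 2·38 - 67 = 9.
Quantity traded falls to 9. At q = 9 the demand price is (423 - 9)/8 = 51.75 and the supply price is (67 + 9)/2 = 38.
Deadweight loss = ½ · (51.75 - 38) · (31 - 9) = ½ · 13.75 · 22 = 151.25.

151.25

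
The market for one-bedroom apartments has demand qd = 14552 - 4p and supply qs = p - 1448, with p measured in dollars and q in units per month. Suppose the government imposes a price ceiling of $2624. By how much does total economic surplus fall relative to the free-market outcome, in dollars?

Without the control the market clears where 14552 - 4p = p - 1448, i.e. p* = 3200 and q* = 1752.
Because the ceiling (2624) lies below the market-clearing price, it is binding.
At p = 2624: qd = 14552 - 4·2624 = 4056 and qs = 2624 - 1448 = 1176.
Quantity traded falls to 1176. At q = 1176 the demand price is (14552 - 1176)/4 = 3344 and the supply price is 1448 + 1176 = 2624.
Deadweight loss = ½ · (3344 - 2624) · (1752 - 1176) = ½ · 720 · 576 = 207360.

207360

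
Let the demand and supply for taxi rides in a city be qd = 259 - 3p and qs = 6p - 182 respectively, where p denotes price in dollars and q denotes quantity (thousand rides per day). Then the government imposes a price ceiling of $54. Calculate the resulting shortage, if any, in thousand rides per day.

Setting quantity demanded equal to quantity supplied, 259 - 3p = 6p - 182, gives p* = 49 and q* = 112.
The ceiling of 54 is above the equilibrium price 49, so it is not binding; the market clears at p* = 49, q* = 112.
Since the control does not bind, there is no shortage.

0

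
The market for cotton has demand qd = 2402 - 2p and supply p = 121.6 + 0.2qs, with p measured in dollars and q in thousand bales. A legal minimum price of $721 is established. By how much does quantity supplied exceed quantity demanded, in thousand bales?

2037

Rearranging supply gives qs = 5p - 608. Setting quantity demanded equal to quantity supplied, 2402 - 2p = 5p - 608, gives p* = 430 and q* = 1542.
The floor of 721 is above the equilibrium price 430, so it binds.
At p = 721: qd = 2402 - 2·721 = 960 and qs = 5·721 - 608 = 2997.
Surplus = qs - qd = 2997 - 960 = 2037.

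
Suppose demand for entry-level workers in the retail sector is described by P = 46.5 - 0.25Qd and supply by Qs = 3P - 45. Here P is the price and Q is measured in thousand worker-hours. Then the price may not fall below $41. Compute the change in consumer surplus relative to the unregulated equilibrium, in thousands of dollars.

Rearranging demand gives Qd = 186 - 4P. In a free market, 186 - 4P = 3P - 45 gives the equilibrium P* = 33, Q* = 54.
The floor of 41 is above the equilibrium price 33, so it binds.
At P = 41: Qd = 186 - 4·41 = 22 and Qs = 3·41 - 45 = 78.
Consumer surplus without the control is ½ · (46.5 - 33) · 54 = 364.5.
With the floor, consumers buy 22 units at 41, so CS = ½ · (46.5 - 41) · 22 = 60.5.
Change in consumer surplus = 60.5 - 364.5 = -304.

-304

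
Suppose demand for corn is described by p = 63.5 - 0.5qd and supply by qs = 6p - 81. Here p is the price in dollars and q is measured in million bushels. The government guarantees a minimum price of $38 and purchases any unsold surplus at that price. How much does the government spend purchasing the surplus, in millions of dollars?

3648

Rearranging demand gives qd = 127 - 2p. Without the control the market clears where 127 - 2p = 6p - 81, i.e. p* = 26 and q* = 75.
The floor of 38 is above the equilibrium price 26, so it binds.
At p = 38: qd = 127 - 2·38 = 51 and qs = 6·38 - 81 = 147.
Surplus = qs - qd = 96.
Government expenditure = surplus × support price = 96 × 38 = 3648.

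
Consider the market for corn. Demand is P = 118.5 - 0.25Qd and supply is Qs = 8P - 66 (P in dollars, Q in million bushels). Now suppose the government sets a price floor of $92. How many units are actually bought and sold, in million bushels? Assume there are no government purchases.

106

Rearranging demand gives Qd = 474 - 4P. Equilibrium: 474 - 4P = 8P - 66, so 540 = 12P and P* = 45, Q* = 294.
The floor of 92 is above the equilibrium price 45, so it binds.
At P = 92: Qd = 474 - 4·92 = 106 and Qs = 8·92 - 66 = 670.
The quantity actually transacted is the short side, demand: 106.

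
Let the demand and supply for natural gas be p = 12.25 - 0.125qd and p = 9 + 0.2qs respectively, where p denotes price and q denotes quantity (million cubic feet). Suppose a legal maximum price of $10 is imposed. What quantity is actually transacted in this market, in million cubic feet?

5

Rearranging demand gives qd = 98 - 8p; rearranging supply gives qs = 5p - 45. In a free market, 98 - 8p = 5p - 45 gives the equilibrium p* = 11, q* = 10.
Because the ceiling (10) lies below the market-clearing price, it is binding.
At p = 10: qd = 98 - 8·10 = 18 and qs = 5·10 - 45 = 5.
The quantity actually transacted is the short side, supply: 5.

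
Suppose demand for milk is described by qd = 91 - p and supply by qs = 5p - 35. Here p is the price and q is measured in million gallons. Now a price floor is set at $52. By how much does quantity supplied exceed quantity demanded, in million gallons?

186

Equilibrium: 91 - p = 5p - 35, so 126 = 6p and p* = 21, q* = 70.
The floor of 52 is above the equilibrium price 21, so it binds.
At p = 52: qd = 91 - 52 = 39 and qs = 5·52 - 35 = 225.
Surplus = qs - qd = 225 - 39 = 186.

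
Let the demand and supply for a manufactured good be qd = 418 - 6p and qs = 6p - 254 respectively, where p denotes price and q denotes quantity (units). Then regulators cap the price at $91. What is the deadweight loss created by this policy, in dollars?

Equilibrium: 418 - 6p = 6p - 254, so 672 = 12p and p* = 56, q* = 82.
The ceiling of 91 is above the equilibrium price 56, so it is not binding; the market clears at p* = 56, q* = 82.
Since the control does not bind, no trades are prevented and deadweight loss is zero.

0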